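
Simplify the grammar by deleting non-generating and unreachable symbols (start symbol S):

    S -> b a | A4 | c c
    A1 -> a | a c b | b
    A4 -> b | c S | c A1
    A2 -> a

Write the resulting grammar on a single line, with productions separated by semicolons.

S -> b a | A4 | c c; A1 -> a | a c b | b; A4 -> b | c S | c A1

Generating nonterminals: {A1, A2, A4, S}.
Reachable from S after that: {A1, A4, S}.
Removed useless symbols: {A2} and every production mentioning them.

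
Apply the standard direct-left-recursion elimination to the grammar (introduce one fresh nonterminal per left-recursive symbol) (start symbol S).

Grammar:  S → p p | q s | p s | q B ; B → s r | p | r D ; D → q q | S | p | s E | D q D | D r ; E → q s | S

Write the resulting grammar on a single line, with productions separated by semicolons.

S → p p | q s | p s | q B; B → s r | p | r D; D → q q D' | S D' | p D' | s E D'; E → q s | S; D' → q D D' | r D' | ε

D is directly left-recursive.
For D: α = {q D, r}, β = {q q, S, p, s E}. Rewrite as D → β D' and D' → α D' | ε.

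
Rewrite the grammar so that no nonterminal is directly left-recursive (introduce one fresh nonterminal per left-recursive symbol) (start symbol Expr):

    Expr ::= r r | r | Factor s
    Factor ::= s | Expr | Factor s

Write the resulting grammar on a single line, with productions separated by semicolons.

Expr ::= r r | r | Factor s; Factor ::= s Factor1 | Expr Factor1; Factor1 ::= s Factor1 | eps

Directly left-recursive nonterminal: Factor.
For Factor: α = {s}, β = {s, Expr}. Rewrite as Factor → β Factor1 and Factor1 → α Factor1 | ε.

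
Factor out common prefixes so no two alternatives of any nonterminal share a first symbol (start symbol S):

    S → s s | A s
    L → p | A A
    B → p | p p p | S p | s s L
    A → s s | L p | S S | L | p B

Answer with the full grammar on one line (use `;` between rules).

S → s s | A s; L → p | A A; B → S p | s s L | p B'; A → s s | S S | p B | L A'; B' → ε | p p; A' → p | ε

B has alternatives sharing prefix 'p': factor to B → p B' with B' → ε | p p.
A has alternatives sharing prefix 'L': factor to A → L A' with A' → p | ε.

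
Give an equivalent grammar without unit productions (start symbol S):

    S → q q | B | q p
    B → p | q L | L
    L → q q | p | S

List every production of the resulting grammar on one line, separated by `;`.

Unit pairs: B ⇒* {L, S}; L ⇒* {B, S}; S ⇒* {B, L}.
Replace each nonterminal's rules with the union of the non-unit rules of every nonterminal it unit-derives.

S → q q | p | q L | q p; B → q q | p | q L | q p; L → q q | p | q L | q p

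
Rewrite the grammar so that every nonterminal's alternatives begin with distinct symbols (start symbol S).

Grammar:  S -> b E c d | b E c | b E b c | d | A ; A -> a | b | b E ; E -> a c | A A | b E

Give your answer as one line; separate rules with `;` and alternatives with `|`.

S has alternatives sharing prefix 'b E': factor to S → b E S' with S' → c d | c | b c.
A has alternatives sharing prefix 'b': factor to A → b A' with A' → ε | E.
S' has alternatives sharing prefix 'c': factor to S' → c S'' with S'' → d | ε.

S -> d | A | b E S'; A -> a | b A'; E -> a c | A A | b E; S' -> b c | c S''; A' -> ε | E; S'' -> d | ε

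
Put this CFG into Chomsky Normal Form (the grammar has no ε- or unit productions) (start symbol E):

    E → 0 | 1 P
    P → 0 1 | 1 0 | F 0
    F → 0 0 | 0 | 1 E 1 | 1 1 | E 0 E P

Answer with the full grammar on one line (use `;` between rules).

Introduce a nonterminal for each terminal appearing in a rule of length ≥ 2: X1 → 1, X2 → 0.
Binarize each right-hand side of length ≥ 3 by chaining fresh nonterminals (Y1, Y2, …): affected rules were F → X1 E X1; F → E X2 E P.

E → 0 | X1 P; P → X2 X1 | X1 X2 | F X2; F → X2 X2 | 0 | X1 Y1 | X1 X1 | E Y2; X1 → 1; X2 → 0; Y1 → E X1; Y2 → X2 Y3; Y3 → E P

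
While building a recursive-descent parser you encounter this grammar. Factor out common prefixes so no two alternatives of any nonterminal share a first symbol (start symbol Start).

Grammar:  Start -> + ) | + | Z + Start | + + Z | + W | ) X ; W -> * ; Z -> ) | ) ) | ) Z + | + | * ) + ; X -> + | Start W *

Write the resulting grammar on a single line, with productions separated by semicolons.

Start -> Z + Start | ) X | + Start1; W -> *; Z -> + | * ) + | ) Z1; X -> + | Start W *; Start1 -> ) | epsilon | + Z | W; Z1 -> epsilon | ) | Z +

Start has alternatives sharing prefix '+': factor to Start → + Start1 with Start1 → ) | ε | + Z | W.
Z has alternatives sharing prefix ')': factor to Z → ) Z1 with Z1 → ε | ) | Z +.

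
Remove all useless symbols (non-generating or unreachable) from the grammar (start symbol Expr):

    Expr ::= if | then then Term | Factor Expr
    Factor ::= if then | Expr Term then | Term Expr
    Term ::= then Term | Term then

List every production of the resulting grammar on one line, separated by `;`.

Generating nonterminals: {Expr, Factor}.
Reachable from Expr after that: {Expr, Factor}.
Removed useless symbols: {Term} and every production mentioning them.

Expr ::= if | Factor Expr; Factor ::= if then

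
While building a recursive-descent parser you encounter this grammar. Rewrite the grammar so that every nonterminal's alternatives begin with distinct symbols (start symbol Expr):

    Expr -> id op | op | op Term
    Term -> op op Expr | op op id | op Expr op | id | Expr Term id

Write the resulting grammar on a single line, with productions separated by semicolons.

Expr has alternatives sharing prefix 'op': factor to Expr → op Expr1 with Expr1 → ε | Term.
Term has alternatives sharing prefix 'op': factor to Term → op Term1 with Term1 → op Expr | op id | Expr op.
Term1 has alternatives sharing prefix 'op': factor to Term1 → op Term11 with Term11 → Expr | id.

Expr -> id op | op Expr1; Term -> id | Expr Term id | op Term1; Expr1 -> eps | Term; Term1 -> Expr op | op Term11; Term11 -> Expr | id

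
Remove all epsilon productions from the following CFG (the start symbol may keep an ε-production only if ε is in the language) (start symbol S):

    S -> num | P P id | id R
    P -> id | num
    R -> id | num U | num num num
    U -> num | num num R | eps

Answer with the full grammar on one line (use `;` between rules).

Nullable nonterminals: {U}.
ε ∉ L(G), so no ε-production is kept.
Expand every rule over subsets of its nullable positions: R → num U gives num U | num.

S -> num | P P id | id R; P -> id | num; R -> id | num U | num | num num num; U -> num | num num R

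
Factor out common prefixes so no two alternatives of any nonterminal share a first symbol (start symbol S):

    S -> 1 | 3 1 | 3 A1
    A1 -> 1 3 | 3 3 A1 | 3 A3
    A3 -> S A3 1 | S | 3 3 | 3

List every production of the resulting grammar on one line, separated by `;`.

S -> 1 | 3 S'; A1 -> 1 3 | 3 A1'; A3 -> S A3' | 3 A3''; S' -> 1 | A1; A1' -> 3 A1 | A3; A3' -> A3 1 | eps; A3'' -> 3 | eps

S has alternatives sharing prefix '3': factor to S → 3 S' with S' → 1 | A1.
A1 has alternatives sharing prefix '3': factor to A1 → 3 A1' with A1' → 3 A1 | A3.
A3 has alternatives sharing prefix 'S': factor to A3 → S A3' with A3' → A3 1 | ε.
A3 has alternatives sharing prefix '3': factor to A3 → 3 A3'' with A3'' → 3 | ε.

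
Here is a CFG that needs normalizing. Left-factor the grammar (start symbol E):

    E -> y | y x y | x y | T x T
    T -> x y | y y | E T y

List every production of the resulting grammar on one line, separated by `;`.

E -> x y | T x T | y E'; T -> x y | y y | E T y; E' -> ε | x y

E has alternatives sharing prefix 'y': factor to E → y E' with E' → ε | x y.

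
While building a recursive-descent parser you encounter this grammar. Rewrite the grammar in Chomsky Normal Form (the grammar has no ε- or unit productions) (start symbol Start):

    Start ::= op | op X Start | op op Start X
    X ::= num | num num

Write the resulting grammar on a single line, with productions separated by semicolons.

Start ::= op | X1 Y1 | X1 Y2; X ::= num | X2 X2; X1 ::= op; X2 ::= num; Y1 ::= X Start; Y2 ::= X1 Y3; Y3 ::= Start X

Introduce a nonterminal for each terminal appearing in a rule of length ≥ 2: X1 → op, X2 → num.
Binarize each right-hand side of length ≥ 3 by chaining fresh nonterminals (Y1, Y2, …): affected rules were Start → X1 X Start; Start → X1 X1 Start X.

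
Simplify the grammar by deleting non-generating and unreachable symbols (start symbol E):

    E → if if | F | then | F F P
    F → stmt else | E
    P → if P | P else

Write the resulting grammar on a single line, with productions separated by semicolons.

E → if if | F | then; F → stmt else | E

Generating nonterminals: {E, F}.
Reachable from E after that: {E, F}.
Removed useless symbols: {P} and every production mentioning them.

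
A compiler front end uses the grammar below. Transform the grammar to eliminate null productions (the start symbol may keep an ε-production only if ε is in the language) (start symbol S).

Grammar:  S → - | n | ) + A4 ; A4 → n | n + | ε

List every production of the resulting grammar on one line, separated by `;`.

The nullable symbols are {A4}.
ε ∉ L(G), so no ε-production is kept.
Add the nullable-subset variants: S → ) + A4 gives ) + A4 | ) +.

S → - | n | ) + A4 | ) +; A4 → n | n +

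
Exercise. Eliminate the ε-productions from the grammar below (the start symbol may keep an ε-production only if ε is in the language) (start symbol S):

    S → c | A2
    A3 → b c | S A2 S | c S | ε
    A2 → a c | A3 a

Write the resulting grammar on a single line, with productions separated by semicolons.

The nullable symbols are {A3}.
ε ∉ L(G), so no ε-production is kept.
Add the nullable-subset variants: A2 → A3 a gives A3 a | a.

S → c | A2; A3 → b c | S A2 S | c S; A2 → a c | A3 a | a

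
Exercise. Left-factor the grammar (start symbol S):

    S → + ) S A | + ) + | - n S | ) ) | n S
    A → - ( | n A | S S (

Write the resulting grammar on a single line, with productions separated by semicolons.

S → - n S | ) ) | n S | + ) S'; A → - ( | n A | S S (; S' → S A | +

S has alternatives sharing prefix '+ )': factor to S → + ) S' with S' → S A | +.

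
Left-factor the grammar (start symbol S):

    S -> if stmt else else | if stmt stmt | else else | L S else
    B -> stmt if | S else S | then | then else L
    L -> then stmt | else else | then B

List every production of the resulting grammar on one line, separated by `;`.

S has alternatives sharing prefix 'if stmt': factor to S → if stmt S' with S' → else else | stmt.
B has alternatives sharing prefix 'then': factor to B → then B' with B' → ε | else L.
L has alternatives sharing prefix 'then': factor to L → then L' with L' → stmt | B.

S -> else else | L S else | if stmt S'; B -> stmt if | S else S | then B'; L -> else else | then L'; S' -> else else | stmt; B' -> eps | else L; L' -> stmt | B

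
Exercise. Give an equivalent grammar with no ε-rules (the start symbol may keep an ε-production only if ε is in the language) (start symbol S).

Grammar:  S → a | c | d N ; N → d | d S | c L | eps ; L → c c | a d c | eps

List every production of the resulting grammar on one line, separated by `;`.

The nullable symbols are {L, N}.
ε ∉ L(G), so no ε-production is kept.
Add the nullable-subset variants: S → d N gives d N | d. N → c L gives c L | c.

S → a | c | d N | d; N → d | d S | c L | c; L → c c | a d c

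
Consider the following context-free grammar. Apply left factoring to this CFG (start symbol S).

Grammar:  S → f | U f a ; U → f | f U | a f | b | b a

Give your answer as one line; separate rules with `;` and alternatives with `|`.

U has alternatives sharing prefix 'f': factor to U → f U' with U' → ε | U.
U has alternatives sharing prefix 'b': factor to U → b U'' with U'' → ε | a.

S → f | U f a; U → a f | f U' | b U''; U' → ε | U; U'' → ε | a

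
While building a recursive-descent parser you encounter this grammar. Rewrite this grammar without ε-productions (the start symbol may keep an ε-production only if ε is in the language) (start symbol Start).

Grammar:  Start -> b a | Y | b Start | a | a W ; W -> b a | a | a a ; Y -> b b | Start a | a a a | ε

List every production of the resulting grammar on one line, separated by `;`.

Start -> b a | Y | b Start | b | a | a W | ε; W -> b a | a | a a; Y -> b b | Start a | a | a a a

Nullable nonterminals: {Start, Y}.
ε ∈ L(G) since Start is nullable, so keep Start → ε.
For each production, add variants omitting each subset of nullable occurrences: Start → b Start gives b Start | b. Y → Start a gives Start a | a.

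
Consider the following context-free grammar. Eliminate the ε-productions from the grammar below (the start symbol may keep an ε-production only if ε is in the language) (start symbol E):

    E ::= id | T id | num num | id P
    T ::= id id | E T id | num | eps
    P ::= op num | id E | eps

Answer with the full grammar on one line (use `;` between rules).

E ::= id | T id | num num | id P; T ::= id id | E T id | E id | num; P ::= op num | id E

Nullable set = {P, T}.
ε ∉ L(G), so no ε-production is kept.
Add the nullable-subset variants: T → E T id gives E T id | E id.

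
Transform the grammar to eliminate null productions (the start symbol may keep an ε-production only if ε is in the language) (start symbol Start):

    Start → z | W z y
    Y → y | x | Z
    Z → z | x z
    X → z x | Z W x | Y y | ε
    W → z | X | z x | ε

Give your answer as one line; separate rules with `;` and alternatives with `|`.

Start → z | W z y | z y; Y → y | x | Z; Z → z | x z; X → z x | Z W x | Z x | Y y; W → z | X | z x

The nullable symbols are {W, X}.
ε ∉ L(G), so no ε-production is kept.
Expand every rule over subsets of its nullable positions: Start → W z y gives W z y | z y. X → Z W x gives Z W x | Z x.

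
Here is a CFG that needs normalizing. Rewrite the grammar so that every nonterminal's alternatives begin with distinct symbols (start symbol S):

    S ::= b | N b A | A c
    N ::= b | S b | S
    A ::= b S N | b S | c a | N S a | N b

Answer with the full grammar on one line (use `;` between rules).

N has alternatives sharing prefix 'S': factor to N → S N' with N' → b | ε.
A has alternatives sharing prefix 'b S': factor to A → b S A' with A' → N | ε.
A has alternatives sharing prefix 'N': factor to A → N A'' with A'' → S a | b.

S ::= b | N b A | A c; N ::= b | S N'; A ::= c a | b S A' | N A''; N' ::= b | eps; A' ::= N | eps; A'' ::= S a | b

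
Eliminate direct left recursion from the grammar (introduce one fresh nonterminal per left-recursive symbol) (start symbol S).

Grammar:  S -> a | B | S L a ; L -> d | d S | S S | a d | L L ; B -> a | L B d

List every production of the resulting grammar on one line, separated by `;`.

S -> a S' | B S'; L -> d L' | d S L' | S S L' | a d L'; B -> a | L B d; S' -> L a S' | epsilon; L' -> L L' | epsilon

Left recursion appears on S, L.
For S: α = {L a}, β = {a, B}. Rewrite as S → β S' and S' → α S' | ε.
For L: α = {L}, β = {d, d S, S S, a d}. Rewrite as L → β L' and L' → α L' | ε.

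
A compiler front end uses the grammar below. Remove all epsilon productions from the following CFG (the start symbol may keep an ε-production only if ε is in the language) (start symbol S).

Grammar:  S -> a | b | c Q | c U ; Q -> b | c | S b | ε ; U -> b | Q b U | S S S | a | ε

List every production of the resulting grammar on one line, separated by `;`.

Nullable set = {Q, U}.
ε ∉ L(G), so no ε-production is kept.
Add the nullable-subset variants: S → c Q gives c Q | c. U → Q b U gives Q b U | Q b | b U.

S -> a | b | c Q | c | c U; Q -> b | c | S b; U -> b | Q b U | Q b | b U | S S S | a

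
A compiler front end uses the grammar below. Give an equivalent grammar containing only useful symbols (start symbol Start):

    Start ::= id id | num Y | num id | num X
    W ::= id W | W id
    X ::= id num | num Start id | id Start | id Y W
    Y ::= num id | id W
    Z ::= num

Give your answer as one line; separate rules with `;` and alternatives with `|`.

Start ::= id id | num Y | num id | num X; X ::= id num | num Start id | id Start; Y ::= num id

Generating nonterminals: {Start, X, Y, Z}.
Reachable from Start after that: {Start, X, Y}.
Removed useless symbols: {W, Z} and every production mentioning them.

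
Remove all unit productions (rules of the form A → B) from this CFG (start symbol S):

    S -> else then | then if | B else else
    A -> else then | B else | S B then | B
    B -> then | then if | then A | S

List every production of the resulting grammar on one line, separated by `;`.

S -> else then | then if | B else else; A -> then | then if | then A | else then | B else else | B else | S B then; B -> then | then if | then A | else then | B else else

Unit pairs: A ⇒* {B, S}; B ⇒* {S}.
Replace each nonterminal's rules with the union of the non-unit rules of every nonterminal it unit-derives.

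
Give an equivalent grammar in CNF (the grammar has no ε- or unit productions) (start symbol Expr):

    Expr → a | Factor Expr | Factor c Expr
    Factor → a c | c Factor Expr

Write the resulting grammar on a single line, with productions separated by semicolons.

Introduce a nonterminal for each terminal appearing in a rule of length ≥ 2: X1 → c, X2 → a.
Binarize each right-hand side of length ≥ 3 by chaining fresh nonterminals (Y1, Y2, …): affected rules were Expr → Factor X1 Expr; Factor → X1 Factor Expr.

Expr → a | Factor Expr | Factor Y1; Factor → X2 X1 | X1 Y2; X1 → c; X2 → a; Y1 → X1 Expr; Y2 → Factor Expr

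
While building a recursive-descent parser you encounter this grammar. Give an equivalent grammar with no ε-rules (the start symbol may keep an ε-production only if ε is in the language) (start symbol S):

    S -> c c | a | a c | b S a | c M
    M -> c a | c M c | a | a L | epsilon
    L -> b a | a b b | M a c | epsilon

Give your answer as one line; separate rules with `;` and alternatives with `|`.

S -> c c | a | a c | b S a | c M | c; M -> c a | c M c | c c | a | a L; L -> b a | a b b | M a c | a c

Nullable set = {L, M}.
ε ∉ L(G), so no ε-production is kept.
Expand every rule over subsets of its nullable positions: S → c M gives c M | c. M → c M c gives c M c | c c. L → M a c gives M a c | a c.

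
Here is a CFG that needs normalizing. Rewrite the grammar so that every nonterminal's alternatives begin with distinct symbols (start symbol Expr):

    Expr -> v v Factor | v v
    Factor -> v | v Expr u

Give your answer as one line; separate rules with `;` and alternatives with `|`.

Expr -> v v Expr1; Factor -> v Factor1; Expr1 -> Factor | ε; Factor1 -> ε | Expr u

Expr has alternatives sharing prefix 'v v': factor to Expr → v v Expr1 with Expr1 → Factor | ε.
Factor has alternatives sharing prefix 'v': factor to Factor → v Factor1 with Factor1 → ε | Expr u.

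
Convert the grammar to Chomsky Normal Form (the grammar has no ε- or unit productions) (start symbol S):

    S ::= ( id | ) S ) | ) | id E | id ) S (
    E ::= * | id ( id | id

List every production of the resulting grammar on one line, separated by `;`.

S ::= X1 X2 | X3 Y1 | ) | X2 E | X2 Y2; E ::= * | X2 Y4 | id; X1 ::= (; X2 ::= id; X3 ::= ); Y1 ::= S X3; Y2 ::= X3 Y3; Y3 ::= S X1; Y4 ::= X1 X2

Introduce a nonterminal for each terminal appearing in a rule of length ≥ 2: X1 → (, X2 → id, X3 → ).
Binarize each right-hand side of length ≥ 3 by chaining fresh nonterminals (Y1, Y2, …): affected rules were S → X3 S X3; S → X2 X3 S X1; E → X2 X1 X2.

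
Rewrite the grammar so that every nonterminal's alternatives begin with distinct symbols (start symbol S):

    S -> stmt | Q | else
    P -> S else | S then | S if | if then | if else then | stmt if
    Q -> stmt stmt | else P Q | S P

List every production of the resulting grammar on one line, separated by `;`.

S -> stmt | Q | else; P -> stmt if | S P' | if P''; Q -> stmt stmt | else P Q | S P; P' -> else | then | if; P'' -> then | else then

P has alternatives sharing prefix 'S': factor to P → S P' with P' → else | then | if.
P has alternatives sharing prefix 'if': factor to P → if P'' with P'' → then | else then.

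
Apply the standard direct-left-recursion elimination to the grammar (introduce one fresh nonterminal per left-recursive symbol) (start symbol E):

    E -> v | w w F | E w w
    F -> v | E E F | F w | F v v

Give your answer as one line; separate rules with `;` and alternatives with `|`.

E -> v E' | w w F E'; F -> v F' | E E F F'; E' -> w w E' | ε; F' -> w F' | v v F' | ε

Left recursion appears on E, F.
For E: α = {w w}, β = {v, w w F}. Rewrite as E → β E' and E' → α E' | ε.
For F: α = {w, v v}, β = {v, E E F}. Rewrite as F → β F' and F' → α F' | ε.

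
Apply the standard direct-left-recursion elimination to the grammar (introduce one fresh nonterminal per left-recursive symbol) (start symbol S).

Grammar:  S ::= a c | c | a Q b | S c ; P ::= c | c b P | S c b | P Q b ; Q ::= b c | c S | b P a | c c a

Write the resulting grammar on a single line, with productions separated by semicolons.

S ::= a c S' | c S' | a Q b S'; P ::= c P' | c b P P' | S c b P'; Q ::= b c | c S | b P a | c c a; S' ::= c S' | ε; P' ::= Q b P' | ε

S, P are directly left-recursive.
For S: α = {c}, β = {a c, c, a Q b}. Rewrite as S → β S' and S' → α S' | ε.
For P: α = {Q b}, β = {c, c b P, S c b}. Rewrite as P → β P' and P' → α P' | ε.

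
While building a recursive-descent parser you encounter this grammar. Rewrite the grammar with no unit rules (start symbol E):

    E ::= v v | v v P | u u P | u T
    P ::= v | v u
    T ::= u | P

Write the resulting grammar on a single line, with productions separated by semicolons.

Unit pairs: T ⇒* {P}.
For each unit pair (A, B), copy every non-unit production of B to A, then drop all unit productions.

E ::= v v | v v P | u u P | u T; P ::= v | v u; T ::= v | v u | u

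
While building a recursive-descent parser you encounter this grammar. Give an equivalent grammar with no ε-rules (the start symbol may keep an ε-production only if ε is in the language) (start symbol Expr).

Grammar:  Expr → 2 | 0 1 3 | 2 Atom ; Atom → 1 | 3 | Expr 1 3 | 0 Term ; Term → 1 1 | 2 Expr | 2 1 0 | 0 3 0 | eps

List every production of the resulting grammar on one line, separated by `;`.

Expr → 2 | 0 1 3 | 2 Atom; Atom → 1 | 3 | Expr 1 3 | 0 Term | 0; Term → 1 1 | 2 Expr | 2 1 0 | 0 3 0

Nullable nonterminals: {Term}.
ε ∉ L(G), so no ε-production is kept.
For each production, add variants omitting each subset of nullable occurrences: Atom → 0 Term gives 0 Term | 0.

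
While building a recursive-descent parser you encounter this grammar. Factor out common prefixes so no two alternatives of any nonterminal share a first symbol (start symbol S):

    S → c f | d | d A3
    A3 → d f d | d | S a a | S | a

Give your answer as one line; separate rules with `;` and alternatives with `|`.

S → c f | d S'; A3 → a | d A3' | S A3''; S' → epsilon | A3; A3' → f d | epsilon; A3'' → a a | epsilon

S has alternatives sharing prefix 'd': factor to S → d S' with S' → ε | A3.
A3 has alternatives sharing prefix 'd': factor to A3 → d A3' with A3' → f d | ε.
A3 has alternatives sharing prefix 'S': factor to A3 → S A3'' with A3'' → a a | ε.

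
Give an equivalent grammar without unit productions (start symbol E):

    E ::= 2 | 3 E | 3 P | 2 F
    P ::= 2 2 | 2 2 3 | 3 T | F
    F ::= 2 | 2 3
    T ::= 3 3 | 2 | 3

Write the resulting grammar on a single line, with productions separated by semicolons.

E ::= 2 | 3 E | 3 P | 2 F; P ::= 2 | 2 3 | 2 2 | 2 2 3 | 3 T; F ::= 2 | 2 3; T ::= 3 3 | 2 | 3

Unit pairs: P ⇒* {F}.
Replace each nonterminal's rules with the union of the non-unit rules of every nonterminal it unit-derives.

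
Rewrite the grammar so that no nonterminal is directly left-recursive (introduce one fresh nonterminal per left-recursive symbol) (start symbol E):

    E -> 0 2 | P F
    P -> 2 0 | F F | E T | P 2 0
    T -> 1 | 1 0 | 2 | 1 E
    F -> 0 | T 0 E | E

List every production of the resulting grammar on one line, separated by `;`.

E -> 0 2 | P F; P -> 2 0 P' | F F P' | E T P'; T -> 1 | 1 0 | 2 | 1 E; F -> 0 | T 0 E | E; P' -> 2 0 P' | ε

Directly left-recursive nonterminal: P.
For P: α = {2 0}, β = {2 0, F F, E T}. Rewrite as P → β P' and P' → α P' | ε.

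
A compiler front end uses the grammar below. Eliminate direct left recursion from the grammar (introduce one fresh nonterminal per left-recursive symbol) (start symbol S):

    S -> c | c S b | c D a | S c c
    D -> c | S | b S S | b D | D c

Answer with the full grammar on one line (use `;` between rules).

S, D are directly left-recursive.
For S: α = {c c}, β = {c, c S b, c D a}. Rewrite as S → β S' and S' → α S' | ε.
For D: α = {c}, β = {c, S, b S S, b D}. Rewrite as D → β D' and D' → α D' | ε.

S -> c S' | c S b S' | c D a S'; D -> c D' | S D' | b S S D' | b D D'; S' -> c c S' | ε; D' -> c D' | ε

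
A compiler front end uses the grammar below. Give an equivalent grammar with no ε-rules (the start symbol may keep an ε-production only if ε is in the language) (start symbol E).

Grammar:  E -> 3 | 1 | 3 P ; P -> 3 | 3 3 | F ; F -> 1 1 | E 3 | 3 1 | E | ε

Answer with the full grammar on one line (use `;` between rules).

Nullable set = {F, P}.
ε ∉ L(G), so no ε-production is kept.

E -> 3 | 1 | 3 P; P -> 3 | 3 3 | F; F -> 1 1 | E 3 | 3 1 | E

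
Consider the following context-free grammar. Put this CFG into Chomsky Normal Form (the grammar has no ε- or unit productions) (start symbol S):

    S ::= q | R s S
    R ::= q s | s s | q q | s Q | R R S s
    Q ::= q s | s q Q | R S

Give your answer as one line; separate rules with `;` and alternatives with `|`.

S ::= q | R Y1; R ::= X2 X1 | X1 X1 | X2 X2 | X1 Q | R Y2; Q ::= X2 X1 | X1 Y4 | R S; X1 ::= s; X2 ::= q; Y1 ::= X1 S; Y2 ::= R Y3; Y3 ::= S X1; Y4 ::= X2 Q

Introduce a nonterminal for each terminal appearing in a rule of length ≥ 2: X1 → s, X2 → q.
Binarize each right-hand side of length ≥ 3 by chaining fresh nonterminals (Y1, Y2, …): affected rules were S → R X1 S; R → R R S X1; Q → X1 X2 Q.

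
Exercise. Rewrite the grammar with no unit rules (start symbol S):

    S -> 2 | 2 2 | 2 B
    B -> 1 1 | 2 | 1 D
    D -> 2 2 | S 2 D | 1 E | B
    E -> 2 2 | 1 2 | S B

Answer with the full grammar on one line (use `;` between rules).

S -> 2 | 2 2 | 2 B; B -> 1 1 | 2 | 1 D; D -> 1 1 | 2 | 1 D | 2 2 | S 2 D | 1 E; E -> 2 2 | 1 2 | S B

Unit pairs: D ⇒* {B}.
Replace each nonterminal's rules with the union of the non-unit rules of every nonterminal it unit-derives.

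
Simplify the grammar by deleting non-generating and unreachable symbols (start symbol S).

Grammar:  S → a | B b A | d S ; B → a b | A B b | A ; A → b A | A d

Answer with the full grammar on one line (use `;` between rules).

S → a | d S

Generating nonterminals: {B, S}.
Reachable from S after that: {S}.
Removed useless symbols: {A, B} and every production mentioning them.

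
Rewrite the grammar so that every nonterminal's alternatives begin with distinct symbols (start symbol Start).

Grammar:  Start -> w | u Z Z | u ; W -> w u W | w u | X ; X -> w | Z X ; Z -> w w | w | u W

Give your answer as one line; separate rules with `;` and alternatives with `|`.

Start -> w | u Start1; W -> X | w u W1; X -> w | Z X; Z -> u W | w Z1; Start1 -> Z Z | ε; W1 -> W | ε; Z1 -> w | ε

Start has alternatives sharing prefix 'u': factor to Start → u Start1 with Start1 → Z Z | ε.
W has alternatives sharing prefix 'w u': factor to W → w u W1 with W1 → W | ε.
Z has alternatives sharing prefix 'w': factor to Z → w Z1 with Z1 → w | ε.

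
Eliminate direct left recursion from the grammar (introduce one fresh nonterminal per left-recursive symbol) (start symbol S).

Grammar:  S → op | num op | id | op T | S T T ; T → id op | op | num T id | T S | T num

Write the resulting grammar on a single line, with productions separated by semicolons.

Directly left-recursive nonterminals: S, T.
For S: α = {T T}, β = {op, num op, id, op T}. Rewrite as S → β S' and S' → α S' | ε.
For T: α = {S, num}, β = {id op, op, num T id}. Rewrite as T → β T' and T' → α T' | ε.

S → op S' | num op S' | id S' | op T S'; T → id op T' | op T' | num T id T'; S' → T T S' | eps; T' → S T' | num T' | eps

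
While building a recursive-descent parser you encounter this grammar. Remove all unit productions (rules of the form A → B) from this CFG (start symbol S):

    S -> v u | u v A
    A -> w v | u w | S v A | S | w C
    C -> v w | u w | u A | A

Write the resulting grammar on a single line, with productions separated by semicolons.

S -> v u | u v A; A -> v u | u v A | w v | u w | S v A | w C; C -> v w | u w | u A | v u | u v A | w v | S v A | w C

Unit pairs: A ⇒* {S}; C ⇒* {A, S}.
For every A with A ⇒* B via unit rules, add B's non-unit alternatives to A; then delete every rule of the form X → Y.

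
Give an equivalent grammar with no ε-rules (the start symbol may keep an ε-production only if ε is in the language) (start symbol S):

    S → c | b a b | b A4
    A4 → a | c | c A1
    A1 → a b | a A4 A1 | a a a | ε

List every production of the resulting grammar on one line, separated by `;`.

S → c | b a b | b A4; A4 → a | c | c A1; A1 → a b | a A4 A1 | a A4 | a a a

Nullable nonterminals: {A1}.
ε ∉ L(G), so no ε-production is kept.
Add the nullable-subset variants: A1 → a A4 A1 gives a A4 A1 | a A4.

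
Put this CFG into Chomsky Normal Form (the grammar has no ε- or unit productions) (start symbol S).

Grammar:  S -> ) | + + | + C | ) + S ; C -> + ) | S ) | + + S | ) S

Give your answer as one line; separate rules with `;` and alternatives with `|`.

S -> ) | X1 X1 | X1 C | X2 Y1; C -> X1 X2 | S X2 | X1 Y2 | X2 S; X1 -> +; X2 -> ); Y1 -> X1 S; Y2 -> X1 S

Introduce a nonterminal for each terminal appearing in a rule of length ≥ 2: X1 → +, X2 → ).
Binarize each right-hand side of length ≥ 3 by chaining fresh nonterminals (Y1, Y2, …): affected rules were S → X2 X1 S; C → X1 X1 S.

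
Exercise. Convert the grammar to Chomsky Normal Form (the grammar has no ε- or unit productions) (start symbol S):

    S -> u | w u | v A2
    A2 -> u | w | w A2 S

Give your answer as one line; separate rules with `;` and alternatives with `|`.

Introduce a nonterminal for each terminal appearing in a rule of length ≥ 2: X1 → w, X2 → u, X3 → v.
Binarize each right-hand side of length ≥ 3 by chaining fresh nonterminals (Y1, Y2, …): affected rules were A2 → X1 A2 S.

S -> u | X1 X2 | X3 A2; A2 -> u | w | X1 Y1; X1 -> w; X2 -> u; X3 -> v; Y1 -> A2 S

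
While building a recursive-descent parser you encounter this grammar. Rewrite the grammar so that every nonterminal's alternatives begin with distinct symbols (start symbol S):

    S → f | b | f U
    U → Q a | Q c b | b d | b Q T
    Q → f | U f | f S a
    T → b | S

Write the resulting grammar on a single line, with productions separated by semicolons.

S → b | f S'; U → Q U' | b U''; Q → U f | f Q'; T → b | S; S' → ε | U; U' → a | c b; U'' → d | Q T; Q' → ε | S a

S has alternatives sharing prefix 'f': factor to S → f S' with S' → ε | U.
U has alternatives sharing prefix 'Q': factor to U → Q U' with U' → a | c b.
U has alternatives sharing prefix 'b': factor to U → b U'' with U'' → d | Q T.
Q has alternatives sharing prefix 'f': factor to Q → f Q' with Q' → ε | S a.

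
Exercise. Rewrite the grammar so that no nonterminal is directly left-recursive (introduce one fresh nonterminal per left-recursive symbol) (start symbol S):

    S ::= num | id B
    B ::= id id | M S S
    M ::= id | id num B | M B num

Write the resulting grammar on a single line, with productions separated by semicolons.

S ::= num | id B; B ::= id id | M S S; M ::= id M' | id num B M'; M' ::= B num M' | eps

Directly left-recursive nonterminal: M.
For M: α = {B num}, β = {id, id num B}. Rewrite as M → β M' and M' → α M' | ε.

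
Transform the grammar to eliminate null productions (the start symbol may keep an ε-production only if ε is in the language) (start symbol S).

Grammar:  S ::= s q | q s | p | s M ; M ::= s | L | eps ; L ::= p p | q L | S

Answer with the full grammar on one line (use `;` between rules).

S ::= s q | q s | p | s M | s; M ::= s | L; L ::= p p | q L | S

Nullable set = {M}.
ε ∉ L(G), so no ε-production is kept.
Expand every rule over subsets of its nullable positions: S → s M gives s M | s.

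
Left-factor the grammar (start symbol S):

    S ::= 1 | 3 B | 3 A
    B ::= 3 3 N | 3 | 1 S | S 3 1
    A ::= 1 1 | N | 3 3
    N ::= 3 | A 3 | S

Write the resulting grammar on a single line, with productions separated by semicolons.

S has alternatives sharing prefix '3': factor to S → 3 S' with S' → B | A.
B has alternatives sharing prefix '3': factor to B → 3 B' with B' → 3 N | ε.

S ::= 1 | 3 S'; B ::= 1 S | S 3 1 | 3 B'; A ::= 1 1 | N | 3 3; N ::= 3 | A 3 | S; S' ::= B | A; B' ::= 3 N | epsilon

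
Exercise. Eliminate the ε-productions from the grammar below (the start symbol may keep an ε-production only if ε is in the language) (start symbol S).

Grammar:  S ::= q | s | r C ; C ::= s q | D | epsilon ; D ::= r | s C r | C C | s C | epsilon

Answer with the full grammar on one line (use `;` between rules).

Nullable set = {C, D}.
ε ∉ L(G), so no ε-production is kept.
For each production, add variants omitting each subset of nullable occurrences: S → r C gives r C | r. D → s C r gives s C r | s r. D → C C gives C C | C. D → s C gives s C | s.

S ::= q | s | r C | r; C ::= s q | D; D ::= r | s C r | s r | C C | C | s C | s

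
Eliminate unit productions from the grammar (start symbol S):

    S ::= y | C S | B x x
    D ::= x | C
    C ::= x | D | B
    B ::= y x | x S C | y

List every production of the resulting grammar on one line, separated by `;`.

Unit pairs: C ⇒* {B, D}; D ⇒* {B, C}.
For every A with A ⇒* B via unit rules, add B's non-unit alternatives to A; then delete every rule of the form X → Y.

S ::= y | C S | B x x; D ::= y x | x S C | y | x; C ::= y x | x S C | y | x; B ::= y x | x S C | y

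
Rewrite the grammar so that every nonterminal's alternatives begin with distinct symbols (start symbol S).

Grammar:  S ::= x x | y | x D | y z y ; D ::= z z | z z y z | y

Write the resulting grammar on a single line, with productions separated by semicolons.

S has alternatives sharing prefix 'x': factor to S → x S' with S' → x | D.
S has alternatives sharing prefix 'y': factor to S → y S'' with S'' → ε | z y.
D has alternatives sharing prefix 'z z': factor to D → z z D' with D' → ε | y z.

S ::= x S' | y S''; D ::= y | z z D'; S' ::= x | D; S'' ::= ε | z y; D' ::= ε | y z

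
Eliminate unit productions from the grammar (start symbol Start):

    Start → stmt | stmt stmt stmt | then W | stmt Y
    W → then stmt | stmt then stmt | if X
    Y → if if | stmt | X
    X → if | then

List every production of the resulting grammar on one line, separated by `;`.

Start → stmt | stmt stmt stmt | then W | stmt Y; W → then stmt | stmt then stmt | if X; Y → if | then | if if | stmt; X → if | then

Unit pairs: Y ⇒* {X}.
For every A with A ⇒* B via unit rules, add B's non-unit alternatives to A; then delete every rule of the form X → Y.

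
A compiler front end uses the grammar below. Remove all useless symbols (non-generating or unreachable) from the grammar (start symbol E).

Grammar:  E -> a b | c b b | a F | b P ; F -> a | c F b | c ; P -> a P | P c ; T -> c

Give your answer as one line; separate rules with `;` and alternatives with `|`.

Generating nonterminals: {E, F, T}.
Reachable from E after that: {E, F}.
Removed useless symbols: {P, T} and every production mentioning them.

E -> a b | c b b | a F; F -> a | c F b | c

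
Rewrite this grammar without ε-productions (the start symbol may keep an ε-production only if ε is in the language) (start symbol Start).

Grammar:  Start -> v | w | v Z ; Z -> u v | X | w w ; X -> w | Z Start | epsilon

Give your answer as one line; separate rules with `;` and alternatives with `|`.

Start -> v | w | v Z; Z -> u v | X | w w; X -> w | Z Start | Start

The nullable symbols are {X, Z}.
ε ∉ L(G), so no ε-production is kept.
Expand every rule over subsets of its nullable positions: X → Z Start gives Z Start | Start.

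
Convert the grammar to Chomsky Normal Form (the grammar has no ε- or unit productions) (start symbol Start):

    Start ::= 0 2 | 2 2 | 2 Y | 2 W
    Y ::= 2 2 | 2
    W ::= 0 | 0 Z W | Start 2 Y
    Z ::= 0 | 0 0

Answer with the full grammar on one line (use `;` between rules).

Introduce a nonterminal for each terminal appearing in a rule of length ≥ 2: X1 → 0, X2 → 2.
Binarize each right-hand side of length ≥ 3 by chaining fresh nonterminals (Y1, Y2, …): affected rules were W → X1 Z W; W → Start X2 Y.

Start ::= X1 X2 | X2 X2 | X2 Y | X2 W; Y ::= X2 X2 | 2; W ::= 0 | X1 Y1 | Start Y2; Z ::= 0 | X1 X1; X1 ::= 0; X2 ::= 2; Y1 ::= Z W; Y2 ::= X2 Y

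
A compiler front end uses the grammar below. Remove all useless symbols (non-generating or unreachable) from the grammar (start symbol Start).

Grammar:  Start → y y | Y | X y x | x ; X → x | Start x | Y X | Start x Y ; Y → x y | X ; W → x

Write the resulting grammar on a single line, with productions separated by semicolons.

Start → y y | Y | X y x | x; X → x | Start x | Y X | Start x Y; Y → x y | X

Generating nonterminals: {Start, W, X, Y}.
Reachable from Start after that: {Start, X, Y}.
Removed useless symbols: {W} and every production mentioning them.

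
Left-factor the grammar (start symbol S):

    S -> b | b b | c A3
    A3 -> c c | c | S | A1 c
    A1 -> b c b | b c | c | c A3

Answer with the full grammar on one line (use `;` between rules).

S -> c A3 | b S'; A3 -> S | A1 c | c A3'; A1 -> b c A1' | c A1''; S' -> ε | b; A3' -> c | ε; A1' -> b | ε; A1'' -> ε | A3

S has alternatives sharing prefix 'b': factor to S → b S' with S' → ε | b.
A3 has alternatives sharing prefix 'c': factor to A3 → c A3' with A3' → c | ε.
A1 has alternatives sharing prefix 'b c': factor to A1 → b c A1' with A1' → b | ε.
A1 has alternatives sharing prefix 'c': factor to A1 → c A1'' with A1'' → ε | A3.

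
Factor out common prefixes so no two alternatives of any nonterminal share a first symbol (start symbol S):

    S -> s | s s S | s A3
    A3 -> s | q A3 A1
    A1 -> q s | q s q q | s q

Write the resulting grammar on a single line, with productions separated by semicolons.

S has alternatives sharing prefix 's': factor to S → s S' with S' → ε | s S | A3.
A1 has alternatives sharing prefix 'q s': factor to A1 → q s A1' with A1' → ε | q q.

S -> s S'; A3 -> s | q A3 A1; A1 -> s q | q s A1'; S' -> ε | s S | A3; A1' -> ε | q q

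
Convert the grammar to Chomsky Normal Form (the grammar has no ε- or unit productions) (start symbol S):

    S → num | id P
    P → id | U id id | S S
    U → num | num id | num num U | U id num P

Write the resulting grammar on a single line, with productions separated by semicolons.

S → num | X1 P; P → id | U Y1 | S S; U → num | X2 X1 | X2 Y2 | U Y3; X1 → id; X2 → num; Y1 → X1 X1; Y2 → X2 U; Y3 → X1 Y4; Y4 → X2 P

Introduce a nonterminal for each terminal appearing in a rule of length ≥ 2: X1 → id, X2 → num.
Binarize each right-hand side of length ≥ 3 by chaining fresh nonterminals (Y1, Y2, …): affected rules were P → U X1 X1; U → X2 X2 U; U → U X1 X2 P.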